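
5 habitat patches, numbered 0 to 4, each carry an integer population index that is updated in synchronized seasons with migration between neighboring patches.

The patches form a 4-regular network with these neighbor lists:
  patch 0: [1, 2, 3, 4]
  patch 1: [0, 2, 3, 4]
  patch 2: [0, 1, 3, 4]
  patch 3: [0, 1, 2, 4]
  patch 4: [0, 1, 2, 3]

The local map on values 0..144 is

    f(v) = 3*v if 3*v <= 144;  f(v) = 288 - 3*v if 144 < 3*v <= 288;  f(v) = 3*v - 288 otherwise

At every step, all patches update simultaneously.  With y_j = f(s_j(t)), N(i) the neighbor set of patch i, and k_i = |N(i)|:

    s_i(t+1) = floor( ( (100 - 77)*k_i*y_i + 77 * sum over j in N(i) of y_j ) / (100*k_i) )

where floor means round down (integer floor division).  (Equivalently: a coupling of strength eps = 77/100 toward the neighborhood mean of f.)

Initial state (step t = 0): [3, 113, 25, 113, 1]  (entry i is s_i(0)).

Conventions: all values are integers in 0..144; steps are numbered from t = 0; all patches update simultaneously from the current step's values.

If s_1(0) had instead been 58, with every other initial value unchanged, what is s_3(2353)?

Simulating step by step:
t=0: [3, 58, 25, 113, 1]
t=1: [48, 52, 51, 50, 48]
t=2: [138, 138, 138, 138, 138]
t=3: [126, 126, 126, 126, 126]
t=4: [90, 90, 90, 90, 90]
t=5: [18, 18, 18, 18, 18]
t=6: [54, 54, 54, 54, 54]
t=7: [126, 126, 126, 126, 126]

Answer: s_3(2353) = 18
Key observation: The state at step 3, [126, 126, 126, 126, 126], reappears at step 7: the system is in a cycle of period 4 from step 3 on.  Therefore the state at step 2353 equals the state at step 3 + ((2353 - 3) mod 4) = 5, which is [18, 18, 18, 18, 18].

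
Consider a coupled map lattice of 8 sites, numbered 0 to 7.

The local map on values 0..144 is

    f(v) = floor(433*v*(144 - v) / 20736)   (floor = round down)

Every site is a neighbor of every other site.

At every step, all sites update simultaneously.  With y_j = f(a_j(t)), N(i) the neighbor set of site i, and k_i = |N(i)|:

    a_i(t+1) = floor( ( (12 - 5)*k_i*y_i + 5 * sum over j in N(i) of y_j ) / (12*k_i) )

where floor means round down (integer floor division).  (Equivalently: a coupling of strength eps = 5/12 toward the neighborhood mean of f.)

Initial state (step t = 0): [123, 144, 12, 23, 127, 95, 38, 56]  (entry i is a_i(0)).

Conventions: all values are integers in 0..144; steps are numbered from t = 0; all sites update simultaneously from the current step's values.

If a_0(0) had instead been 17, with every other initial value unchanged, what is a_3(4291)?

Simulating step by step:
t=0: [17, 144, 12, 23, 127, 95, 38, 56]
t=1: [51, 27, 44, 58, 51, 78, 71, 81]
t=2: [98, 80, 94, 100, 98, 102, 102, 101]
t=3: [93, 100, 96, 92, 93, 91, 91, 91]
t=4: [98, 94, 96, 98, 98, 99, 99, 99]
t=5: [94, 96, 95, 94, 94, 93, 93, 93]
t=6: [98, 96, 97, 98, 98, 98, 98, 98]
t=7: [94, 95, 94, 94, 94, 94, 94, 94]
t=8: [97, 97, 97, 97, 97, 97, 97, 97]
t=9: [95, 95, 95, 95, 95, 95, 95, 95]
t=10: [97, 97, 97, 97, 97, 97, 97, 97]

Answer: a_3(4291) = 95
Key observation: The state at step 8, [97, 97, 97, 97, 97, 97, 97, 97], reappears at step 10: the system is in a cycle of period 2 from step 8 on.  Therefore the state at step 4291 equals the state at step 8 + ((4291 - 8) mod 2) = 9, which is [95, 95, 95, 95, 95, 95, 95, 95].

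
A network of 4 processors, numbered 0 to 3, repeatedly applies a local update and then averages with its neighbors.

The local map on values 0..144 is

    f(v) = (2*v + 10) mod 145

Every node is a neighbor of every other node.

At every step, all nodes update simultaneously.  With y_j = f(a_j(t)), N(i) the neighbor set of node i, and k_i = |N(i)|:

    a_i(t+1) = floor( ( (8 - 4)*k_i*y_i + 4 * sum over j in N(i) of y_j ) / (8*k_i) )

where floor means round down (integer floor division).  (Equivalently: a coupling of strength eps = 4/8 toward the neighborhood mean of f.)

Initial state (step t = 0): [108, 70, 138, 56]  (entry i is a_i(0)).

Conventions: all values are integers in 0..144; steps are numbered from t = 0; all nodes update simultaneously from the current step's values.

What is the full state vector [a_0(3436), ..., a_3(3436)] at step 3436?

Answer: [135, 135, 135, 135]
Key observation: The state at step 17, [135, 135, 135, 135], reappears at step 18: the system is in a cycle of period 1 from step 17 on.  Therefore the state at step 3436 equals the state at step 17 + ((3436 - 17) mod 1) = 17, which is [135, 135, 135, 135].

Derivation:
t=0: [108, 70, 138, 56]
t=1: [85, 59, 105, 98]
t=2: [61, 92, 74, 70]
t=3: [77, 49, 37, 34]
t=4: [54, 84, 76, 74]
t=5: [69, 41, 35, 34]
t=6: [43, 72, 68, 68]
t=7: [49, 20, 18, 18]
t=8: [77, 58, 57, 57]
t=9: [71, 107, 106, 106]
t=10: [42, 66, 65, 65]
t=11: [117, 133, 132, 132]
t=12: [114, 125, 124, 124]
t=13: [103, 110, 110, 110]
t=14: [78, 82, 82, 82]
t=15: [25, 27, 27, 27]
t=16: [62, 63, 63, 63]
t=17: [135, 135, 135, 135]
t=18: [135, 135, 135, 135]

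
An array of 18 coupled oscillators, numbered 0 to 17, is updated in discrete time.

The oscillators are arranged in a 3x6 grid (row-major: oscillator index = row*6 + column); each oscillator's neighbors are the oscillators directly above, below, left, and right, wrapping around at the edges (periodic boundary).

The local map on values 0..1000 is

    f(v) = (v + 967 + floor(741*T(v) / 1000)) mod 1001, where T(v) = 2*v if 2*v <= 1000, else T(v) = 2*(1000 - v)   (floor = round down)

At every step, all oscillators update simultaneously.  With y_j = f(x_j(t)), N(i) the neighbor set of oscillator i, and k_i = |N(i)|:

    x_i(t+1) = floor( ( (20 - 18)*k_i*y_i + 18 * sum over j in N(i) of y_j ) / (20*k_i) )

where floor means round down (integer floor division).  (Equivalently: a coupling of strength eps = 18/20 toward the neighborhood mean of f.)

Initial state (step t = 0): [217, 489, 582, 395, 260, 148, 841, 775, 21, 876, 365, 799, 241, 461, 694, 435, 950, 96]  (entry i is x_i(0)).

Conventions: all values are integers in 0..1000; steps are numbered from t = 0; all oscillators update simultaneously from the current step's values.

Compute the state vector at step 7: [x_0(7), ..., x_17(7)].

Answer: [436, 324, 442, 516, 542, 542, 465, 302, 461, 501, 561, 512, 460, 379, 191, 579, 488, 369]

Derivation:
t=0: [217, 489, 582, 395, 260, 148, 841, 775, 21, 876, 365, 799, 241, 461, 694, 435, 950, 96]
t=1: [301, 209, 298, 284, 767, 343, 274, 85, 86, 425, 466, 332, 249, 219, 87, 470, 488, 458]
t=2: [640, 521, 411, 276, 409, 459, 573, 426, 261, 249, 251, 458, 501, 371, 361, 248, 114, 542]
t=3: [165, 476, 620, 769, 456, 326, 121, 421, 613, 605, 489, 245, 330, 377, 776, 585, 550, 166]
t=4: [481, 337, 114, 134, 281, 397, 418, 330, 101, 143, 244, 416, 510, 317, 314, 125, 201, 558]
t=5: [455, 517, 488, 368, 580, 544, 482, 477, 493, 338, 607, 482, 265, 645, 410, 438, 426, 605]
t=6: [271, 144, 523, 357, 295, 148, 246, 168, 493, 366, 275, 163, 185, 452, 222, 610, 121, 238]
t=7: [436, 324, 442, 516, 542, 542, 465, 302, 461, 501, 561, 512, 460, 379, 191, 579, 488, 369]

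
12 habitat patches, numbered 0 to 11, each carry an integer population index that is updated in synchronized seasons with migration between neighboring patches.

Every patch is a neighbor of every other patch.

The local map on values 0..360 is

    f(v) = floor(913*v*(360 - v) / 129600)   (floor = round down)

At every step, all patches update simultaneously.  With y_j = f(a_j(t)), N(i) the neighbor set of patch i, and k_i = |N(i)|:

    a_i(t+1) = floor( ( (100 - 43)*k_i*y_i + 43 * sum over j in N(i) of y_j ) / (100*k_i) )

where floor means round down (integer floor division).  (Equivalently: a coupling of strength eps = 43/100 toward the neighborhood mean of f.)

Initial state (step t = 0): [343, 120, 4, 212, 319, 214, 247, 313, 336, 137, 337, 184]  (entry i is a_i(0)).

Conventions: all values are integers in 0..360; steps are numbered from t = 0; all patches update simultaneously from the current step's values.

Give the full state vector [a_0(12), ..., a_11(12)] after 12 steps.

Simulating step by step:
t=0: [343, 120, 4, 212, 319, 214, 247, 313, 336, 137, 337, 184]
t=1: [85, 171, 69, 181, 112, 180, 168, 118, 93, 178, 92, 185]
t=2: [181, 214, 169, 215, 197, 215, 214, 201, 186, 215, 186, 215]
t=3: [225, 221, 225, 220, 224, 220, 221, 224, 225, 220, 225, 220]
t=4: [213, 215, 213, 215, 214, 215, 215, 214, 213, 215, 213, 215]
t=5: [219, 219, 219, 219, 219, 219, 219, 219, 219, 219, 219, 219]
t=6: [217, 217, 217, 217, 217, 217, 217, 217, 217, 217, 217, 217]
t=7: [218, 218, 218, 218, 218, 218, 218, 218, 218, 218, 218, 218]
t=8: [218, 218, 218, 218, 218, 218, 218, 218, 218, 218, 218, 218]
t=9: [218, 218, 218, 218, 218, 218, 218, 218, 218, 218, 218, 218]
t=10: [218, 218, 218, 218, 218, 218, 218, 218, 218, 218, 218, 218]
t=11: [218, 218, 218, 218, 218, 218, 218, 218, 218, 218, 218, 218]
t=12: [218, 218, 218, 218, 218, 218, 218, 218, 218, 218, 218, 218]

Answer: [218, 218, 218, 218, 218, 218, 218, 218, 218, 218, 218, 218]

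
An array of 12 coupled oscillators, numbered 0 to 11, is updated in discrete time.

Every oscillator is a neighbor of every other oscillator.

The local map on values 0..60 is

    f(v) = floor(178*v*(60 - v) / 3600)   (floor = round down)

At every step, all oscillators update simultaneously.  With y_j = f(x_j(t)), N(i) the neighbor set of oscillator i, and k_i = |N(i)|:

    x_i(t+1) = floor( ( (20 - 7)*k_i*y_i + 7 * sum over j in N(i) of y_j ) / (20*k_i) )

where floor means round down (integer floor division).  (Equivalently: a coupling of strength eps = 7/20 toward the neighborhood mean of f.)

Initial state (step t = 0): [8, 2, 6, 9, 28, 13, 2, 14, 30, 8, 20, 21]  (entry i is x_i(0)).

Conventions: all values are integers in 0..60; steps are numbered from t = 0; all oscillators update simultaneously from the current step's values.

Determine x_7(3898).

Simulating step by step:
t=0: [8, 2, 6, 9, 28, 13, 2, 14, 30, 8, 20, 21]
t=1: [22, 13, 19, 23, 37, 28, 13, 29, 37, 22, 34, 34]
t=2: [40, 33, 38, 41, 41, 42, 33, 42, 41, 40, 41, 41]
t=3: [39, 42, 40, 38, 38, 37, 42, 37, 38, 39, 38, 38]
t=4: [40, 38, 39, 40, 40, 41, 38, 41, 40, 40, 40, 40]
t=5: [39, 40, 39, 39, 39, 38, 40, 38, 39, 39, 39, 39]
t=6: [40, 39, 40, 40, 40, 40, 39, 40, 40, 40, 40, 40]
t=7: [39, 39, 39, 39, 39, 39, 39, 39, 39, 39, 39, 39]
t=8: [40, 40, 40, 40, 40, 40, 40, 40, 40, 40, 40, 40]
t=9: [39, 39, 39, 39, 39, 39, 39, 39, 39, 39, 39, 39]

Answer: x_7(3898) = 40
Key observation: The state at step 7, [39, 39, 39, 39, 39, 39, 39, 39, 39, 39, 39, 39], reappears at step 9: the system is in a cycle of period 2 from step 7 on.  Therefore the state at step 3898 equals the state at step 7 + ((3898 - 7) mod 2) = 8, which is [40, 40, 40, 40, 40, 40, 40, 40, 40, 40, 40, 40].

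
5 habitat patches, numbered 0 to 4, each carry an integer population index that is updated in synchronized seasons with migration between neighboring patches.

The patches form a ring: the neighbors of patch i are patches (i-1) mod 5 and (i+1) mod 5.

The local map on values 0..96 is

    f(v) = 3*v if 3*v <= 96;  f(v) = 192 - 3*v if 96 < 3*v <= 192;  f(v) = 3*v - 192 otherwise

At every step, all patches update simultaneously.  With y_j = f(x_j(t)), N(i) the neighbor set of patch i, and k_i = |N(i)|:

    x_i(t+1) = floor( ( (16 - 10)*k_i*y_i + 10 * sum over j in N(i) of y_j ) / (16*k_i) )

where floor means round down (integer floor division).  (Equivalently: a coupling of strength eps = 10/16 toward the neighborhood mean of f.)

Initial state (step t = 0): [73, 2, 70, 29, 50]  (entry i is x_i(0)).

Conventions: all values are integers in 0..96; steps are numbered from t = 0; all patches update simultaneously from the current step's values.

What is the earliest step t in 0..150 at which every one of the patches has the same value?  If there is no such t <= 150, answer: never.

Answer: 14
Key observation: Synchronization is absorbing here: once all patches are equal they stay equal, and step 14 is the first all-equal step.

Derivation:
t=0: [73, 2, 70, 29, 50]  (not all equal)
t=1: [25, 16, 35, 51, 51]  (not all equal)
t=2: [55, 68, 59, 54, 50]  (not all equal)
t=3: [27, 17, 18, 29, 33]  (not all equal)
t=4: [75, 61, 63, 78, 87]  (not all equal)
t=5: [36, 14, 17, 38, 49]  (not all equal)
t=6: [58, 57, 56, 59, 67]  (not all equal)
t=7: [16, 21, 20, 15, 13]  (not all equal)
t=8: [49, 57, 56, 47, 43]  (not all equal)
t=9: [43, 29, 31, 46, 53]  (not all equal)
t=10: [61, 81, 78, 59, 48]  (not all equal)
t=11: [34, 35, 36, 33, 25]  (not all equal)
t=12: [84, 87, 87, 84, 85]  (not all equal)
t=13: [63, 66, 66, 63, 61]  (not all equal)
t=14: [5, 5, 5, 5, 5]  (all equal)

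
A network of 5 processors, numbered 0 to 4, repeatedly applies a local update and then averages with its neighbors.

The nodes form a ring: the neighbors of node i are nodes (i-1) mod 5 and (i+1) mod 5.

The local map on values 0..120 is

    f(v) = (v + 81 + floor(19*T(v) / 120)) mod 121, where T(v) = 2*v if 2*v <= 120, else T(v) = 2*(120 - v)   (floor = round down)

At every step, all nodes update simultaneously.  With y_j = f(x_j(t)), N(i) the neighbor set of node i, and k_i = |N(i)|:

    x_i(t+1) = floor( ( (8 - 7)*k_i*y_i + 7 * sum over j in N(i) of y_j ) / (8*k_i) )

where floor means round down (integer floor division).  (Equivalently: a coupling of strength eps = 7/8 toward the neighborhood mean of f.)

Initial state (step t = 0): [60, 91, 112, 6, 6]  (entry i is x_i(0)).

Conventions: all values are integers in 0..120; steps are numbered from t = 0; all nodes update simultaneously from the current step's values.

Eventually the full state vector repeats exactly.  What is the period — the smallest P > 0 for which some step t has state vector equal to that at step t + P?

Simulating step by step:
t=0: [60, 91, 112, 6, 6]
t=1: [69, 56, 74, 81, 66]
t=2: [38, 44, 43, 46, 48]
t=3: [18, 13, 18, 19, 16]
t=4: [100, 103, 102, 103, 104]
t=5: [68, 66, 67, 68, 67]
t=6: [43, 43, 43, 43, 43]
t=7: [16, 16, 16, 16, 16]
t=8: [102, 102, 102, 102, 102]
t=9: [67, 67, 67, 67, 67]
t=10: [43, 43, 43, 43, 43]

Answer: 4
Key observation: The state at step 6, [43, 43, 43, 43, 43], reappears at step 10 — and no state repeats earlier — so the cycle the system enters has period 4.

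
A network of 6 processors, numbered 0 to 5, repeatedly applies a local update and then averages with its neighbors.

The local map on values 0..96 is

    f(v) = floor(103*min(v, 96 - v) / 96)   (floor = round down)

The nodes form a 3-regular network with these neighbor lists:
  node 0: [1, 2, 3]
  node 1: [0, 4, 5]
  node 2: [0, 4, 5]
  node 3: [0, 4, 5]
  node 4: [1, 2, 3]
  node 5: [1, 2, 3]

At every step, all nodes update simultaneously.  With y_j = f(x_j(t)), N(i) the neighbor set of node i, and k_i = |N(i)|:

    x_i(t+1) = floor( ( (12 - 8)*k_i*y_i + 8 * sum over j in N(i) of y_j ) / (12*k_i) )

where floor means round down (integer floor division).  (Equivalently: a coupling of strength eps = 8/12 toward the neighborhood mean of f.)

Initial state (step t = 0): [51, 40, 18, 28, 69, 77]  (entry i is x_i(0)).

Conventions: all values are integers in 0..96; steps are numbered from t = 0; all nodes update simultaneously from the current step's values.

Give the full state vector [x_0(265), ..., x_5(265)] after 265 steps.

Simulating step by step:
t=0: [51, 40, 18, 28, 69, 77]
t=1: [36, 35, 27, 31, 29, 26]
t=2: [34, 33, 30, 32, 32, 30]
t=3: [34, 34, 33, 34, 33, 33]
t=4: [35, 35, 35, 35, 35, 35]
t=5: [37, 37, 37, 37, 37, 37]
t=6: [39, 39, 39, 39, 39, 39]
t=7: [41, 41, 41, 41, 41, 41]
t=8: [43, 43, 43, 43, 43, 43]
t=9: [46, 46, 46, 46, 46, 46]
t=10: [49, 49, 49, 49, 49, 49]
t=11: [50, 50, 50, 50, 50, 50]
t=12: [49, 49, 49, 49, 49, 49]

Answer: [50, 50, 50, 50, 50, 50]
Key observation: The state at step 10, [49, 49, 49, 49, 49, 49], reappears at step 12: the system is in a cycle of period 2 from step 10 on.  Therefore the state at step 265 equals the state at step 10 + ((265 - 10) mod 2) = 11, which is [50, 50, 50, 50, 50, 50].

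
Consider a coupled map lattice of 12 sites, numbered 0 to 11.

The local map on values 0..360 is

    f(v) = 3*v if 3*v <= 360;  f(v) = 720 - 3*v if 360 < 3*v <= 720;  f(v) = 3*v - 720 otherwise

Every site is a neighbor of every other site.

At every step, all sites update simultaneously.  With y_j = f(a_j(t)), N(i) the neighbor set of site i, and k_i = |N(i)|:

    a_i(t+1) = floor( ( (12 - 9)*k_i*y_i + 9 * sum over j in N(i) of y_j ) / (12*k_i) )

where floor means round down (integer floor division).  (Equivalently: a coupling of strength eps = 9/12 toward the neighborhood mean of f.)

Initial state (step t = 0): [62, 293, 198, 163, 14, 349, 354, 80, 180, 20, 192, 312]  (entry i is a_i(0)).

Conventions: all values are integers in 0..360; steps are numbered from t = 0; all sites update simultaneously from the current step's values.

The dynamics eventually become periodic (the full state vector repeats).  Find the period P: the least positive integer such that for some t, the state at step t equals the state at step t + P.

Answer: 4
Key observation: The state at step 10, [108, 108, 108, 108, 108, 108, 108, 108, 108, 108, 108, 108], reappears at step 14 — and no state repeats earlier — so the cycle the system enters has period 4.

Derivation:
t=0: [62, 293, 198, 163, 14, 349, 354, 80, 180, 20, 192, 312]
t=1: [187, 182, 176, 195, 161, 213, 215, 197, 186, 164, 179, 192]
t=2: [158, 161, 164, 154, 172, 144, 143, 152, 158, 170, 162, 155]
t=3: [246, 244, 243, 248, 238, 254, 254, 249, 246, 240, 244, 248]
t=4: [19, 18, 17, 20, 17, 23, 23, 20, 19, 15, 18, 20]
t=5: [57, 56, 56, 57, 56, 59, 59, 57, 57, 55, 56, 57]
t=6: [170, 170, 170, 170, 170, 171, 171, 170, 170, 169, 170, 170]
t=7: [209, 209, 209, 209, 209, 209, 209, 209, 209, 210, 209, 209]
t=8: [92, 92, 92, 92, 92, 92, 92, 92, 92, 92, 92, 92]
t=9: [276, 276, 276, 276, 276, 276, 276, 276, 276, 276, 276, 276]
t=10: [108, 108, 108, 108, 108, 108, 108, 108, 108, 108, 108, 108]
t=11: [324, 324, 324, 324, 324, 324, 324, 324, 324, 324, 324, 324]
t=12: [252, 252, 252, 252, 252, 252, 252, 252, 252, 252, 252, 252]
t=13: [36, 36, 36, 36, 36, 36, 36, 36, 36, 36, 36, 36]
t=14: [108, 108, 108, 108, 108, 108, 108, 108, 108, 108, 108, 108]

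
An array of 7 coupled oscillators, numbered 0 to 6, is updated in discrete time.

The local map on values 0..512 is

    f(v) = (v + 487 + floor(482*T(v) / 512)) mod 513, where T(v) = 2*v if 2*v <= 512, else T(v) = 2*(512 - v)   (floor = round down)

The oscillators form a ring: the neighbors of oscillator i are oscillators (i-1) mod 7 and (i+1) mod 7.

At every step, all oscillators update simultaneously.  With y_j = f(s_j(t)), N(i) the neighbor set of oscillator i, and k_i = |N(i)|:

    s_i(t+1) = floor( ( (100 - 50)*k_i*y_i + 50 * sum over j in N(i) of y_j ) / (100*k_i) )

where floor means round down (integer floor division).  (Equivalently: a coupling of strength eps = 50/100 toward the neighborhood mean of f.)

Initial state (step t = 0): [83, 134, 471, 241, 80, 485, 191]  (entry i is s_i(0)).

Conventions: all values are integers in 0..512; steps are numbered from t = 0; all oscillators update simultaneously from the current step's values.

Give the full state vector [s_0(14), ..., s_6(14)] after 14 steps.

Simulating step by step:
t=0: [83, 134, 471, 241, 80, 485, 191]
t=1: [199, 235, 133, 130, 268, 308, 186]
t=2: [179, 166, 300, 310, 219, 251, 301]
t=3: [397, 388, 230, 138, 129, 154, 248]
t=4: [101, 90, 175, 302, 369, 338, 210]
t=5: [207, 302, 336, 223, 120, 104, 130]
t=6: [155, 125, 129, 163, 253, 303, 256]
t=7: [343, 358, 366, 355, 245, 175, 243]
t=8: [128, 109, 105, 122, 230, 321, 230]
t=9: [274, 298, 291, 262, 178, 132, 183]
t=10: [257, 168, 172, 260, 380, 424, 384]
t=11: [235, 395, 397, 237, 105, 68, 105]
t=12: [157, 91, 92, 159, 216, 223, 215]
t=13: [292, 284, 286, 296, 175, 92, 172]
t=14: [244, 171, 170, 244, 339, 356, 336]

Answer: [244, 171, 170, 244, 339, 356, 336]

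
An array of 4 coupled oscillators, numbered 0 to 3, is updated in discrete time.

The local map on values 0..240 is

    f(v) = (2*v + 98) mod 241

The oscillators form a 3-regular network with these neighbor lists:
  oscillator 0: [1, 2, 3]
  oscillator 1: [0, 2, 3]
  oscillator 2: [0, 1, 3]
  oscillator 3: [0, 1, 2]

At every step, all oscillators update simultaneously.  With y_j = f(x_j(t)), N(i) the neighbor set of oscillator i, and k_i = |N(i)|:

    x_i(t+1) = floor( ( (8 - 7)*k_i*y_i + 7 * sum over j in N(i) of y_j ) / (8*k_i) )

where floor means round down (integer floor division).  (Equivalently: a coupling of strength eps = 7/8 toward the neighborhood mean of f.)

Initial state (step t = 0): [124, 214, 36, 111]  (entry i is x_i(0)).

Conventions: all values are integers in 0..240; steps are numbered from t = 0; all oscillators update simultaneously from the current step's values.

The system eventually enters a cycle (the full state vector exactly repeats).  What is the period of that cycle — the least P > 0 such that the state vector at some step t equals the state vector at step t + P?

Simulating step by step:
t=0: [124, 214, 36, 111]
t=1: [98, 108, 87, 102]
t=2: [54, 51, 58, 53]
t=3: [206, 207, 204, 206]
t=4: [27, 27, 28, 27]
t=5: [152, 152, 152, 152]
t=6: [161, 161, 161, 161]
t=7: [179, 179, 179, 179]
t=8: [215, 215, 215, 215]
t=9: [46, 46, 46, 46]
t=10: [190, 190, 190, 190]
t=11: [237, 237, 237, 237]
t=12: [90, 90, 90, 90]
t=13: [37, 37, 37, 37]
t=14: [172, 172, 172, 172]
t=15: [201, 201, 201, 201]
t=16: [18, 18, 18, 18]
t=17: [134, 134, 134, 134]
t=18: [125, 125, 125, 125]
t=19: [107, 107, 107, 107]
t=20: [71, 71, 71, 71]
t=21: [240, 240, 240, 240]
t=22: [96, 96, 96, 96]
t=23: [49, 49, 49, 49]
t=24: [196, 196, 196, 196]
t=25: [8, 8, 8, 8]
t=26: [114, 114, 114, 114]
t=27: [85, 85, 85, 85]
t=28: [27, 27, 27, 27]
t=29: [152, 152, 152, 152]

Answer: 24
Key observation: The state at step 5, [152, 152, 152, 152], reappears at step 29 — and no state repeats earlier — so the cycle the system enters has period 24.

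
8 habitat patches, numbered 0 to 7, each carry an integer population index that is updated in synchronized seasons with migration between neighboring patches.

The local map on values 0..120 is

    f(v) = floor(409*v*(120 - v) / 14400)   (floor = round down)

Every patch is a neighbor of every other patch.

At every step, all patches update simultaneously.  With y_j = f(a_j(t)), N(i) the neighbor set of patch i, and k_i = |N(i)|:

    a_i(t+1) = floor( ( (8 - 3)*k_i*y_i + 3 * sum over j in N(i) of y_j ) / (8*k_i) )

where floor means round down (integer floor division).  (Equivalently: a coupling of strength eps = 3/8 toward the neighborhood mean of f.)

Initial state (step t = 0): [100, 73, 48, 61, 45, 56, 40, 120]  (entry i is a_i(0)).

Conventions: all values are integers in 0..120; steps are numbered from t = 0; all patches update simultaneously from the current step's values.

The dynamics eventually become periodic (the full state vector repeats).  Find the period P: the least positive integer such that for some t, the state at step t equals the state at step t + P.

Simulating step by step:
t=0: [100, 73, 48, 61, 45, 56, 40, 120]
t=1: [66, 89, 90, 92, 88, 91, 85, 34]
t=2: [92, 79, 78, 76, 79, 77, 82, 82]
t=3: [79, 90, 91, 91, 90, 91, 88, 88]
t=4: [85, 76, 75, 75, 76, 75, 78, 78]
t=5: [87, 93, 94, 94, 93, 94, 92, 92]
t=6: [77, 71, 70, 70, 71, 70, 72, 72]
t=7: [95, 97, 98, 98, 97, 98, 97, 97]
t=8: [65, 62, 61, 61, 62, 61, 62, 62]
t=9: [101, 101, 101, 101, 101, 101, 101, 101]
t=10: [54, 54, 54, 54, 54, 54, 54, 54]
t=11: [101, 101, 101, 101, 101, 101, 101, 101]

Answer: 2
Key observation: The state at step 9, [101, 101, 101, 101, 101, 101, 101, 101], reappears at step 11 — and no state repeats earlier — so the cycle the system enters has period 2.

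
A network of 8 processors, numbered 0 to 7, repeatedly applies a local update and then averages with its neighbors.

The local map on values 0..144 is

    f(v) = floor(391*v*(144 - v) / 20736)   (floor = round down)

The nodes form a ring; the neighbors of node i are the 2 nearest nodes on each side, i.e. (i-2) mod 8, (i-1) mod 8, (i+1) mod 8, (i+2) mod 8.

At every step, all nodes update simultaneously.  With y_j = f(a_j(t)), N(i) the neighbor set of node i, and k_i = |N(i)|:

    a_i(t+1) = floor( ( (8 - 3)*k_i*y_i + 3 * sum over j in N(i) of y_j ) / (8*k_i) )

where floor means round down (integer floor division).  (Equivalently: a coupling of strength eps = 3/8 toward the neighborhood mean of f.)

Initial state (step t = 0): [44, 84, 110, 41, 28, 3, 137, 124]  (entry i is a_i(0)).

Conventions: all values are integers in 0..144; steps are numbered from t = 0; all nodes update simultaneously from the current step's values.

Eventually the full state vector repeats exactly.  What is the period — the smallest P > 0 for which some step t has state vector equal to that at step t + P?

Simulating step by step:
t=0: [44, 84, 110, 41, 28, 3, 137, 124]
t=1: [72, 85, 73, 71, 54, 23, 29, 47]
t=2: [92, 94, 96, 91, 85, 63, 69, 81]
t=3: [90, 88, 87, 90, 93, 95, 95, 94]
t=4: [90, 91, 92, 90, 89, 87, 87, 88]
t=5: [91, 90, 90, 91, 91, 92, 92, 91]
t=6: [90, 90, 90, 90, 90, 90, 90, 90]
t=7: [91, 91, 91, 91, 91, 91, 91, 91]
t=8: [90, 90, 90, 90, 90, 90, 90, 90]

Answer: 2
Key observation: The state at step 6, [90, 90, 90, 90, 90, 90, 90, 90], reappears at step 8 — and no state repeats earlier — so the cycle the system enters has period 2.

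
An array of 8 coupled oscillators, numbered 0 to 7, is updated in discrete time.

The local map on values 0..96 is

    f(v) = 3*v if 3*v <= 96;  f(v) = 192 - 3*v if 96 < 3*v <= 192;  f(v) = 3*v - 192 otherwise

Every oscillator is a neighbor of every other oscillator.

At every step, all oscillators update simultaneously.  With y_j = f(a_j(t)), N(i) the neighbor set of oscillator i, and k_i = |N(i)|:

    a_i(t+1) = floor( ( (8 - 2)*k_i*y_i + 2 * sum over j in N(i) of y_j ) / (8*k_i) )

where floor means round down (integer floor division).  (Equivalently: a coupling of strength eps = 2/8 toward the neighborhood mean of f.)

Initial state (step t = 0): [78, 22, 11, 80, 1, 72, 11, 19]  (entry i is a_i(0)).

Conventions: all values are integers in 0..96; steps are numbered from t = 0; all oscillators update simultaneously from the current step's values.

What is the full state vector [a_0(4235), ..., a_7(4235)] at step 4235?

Simulating step by step:
t=0: [78, 22, 11, 80, 1, 72, 11, 19]
t=1: [40, 58, 34, 45, 13, 28, 34, 51]
t=2: [68, 30, 81, 58, 45, 77, 81, 45]
t=3: [21, 77, 49, 26, 54, 41, 49, 54]
t=4: [59, 42, 46, 69, 35, 63, 46, 35]
t=5: [24, 60, 52, 24, 75, 15, 52, 75]
t=6: [63, 20, 37, 63, 35, 44, 37, 35]
t=7: [18, 59, 74, 18, 78, 59, 74, 78]
t=8: [48, 20, 31, 48, 40, 20, 31, 40]
t=9: [53, 62, 85, 53, 70, 62, 85, 70]
t=10: [32, 12, 53, 32, 21, 12, 53, 21]
t=11: [84, 42, 39, 84, 61, 42, 39, 61]
t=12: [57, 62, 68, 57, 21, 62, 68, 21]
t=13: [22, 11, 15, 22, 52, 11, 15, 52]
t=14: [60, 36, 45, 60, 38, 36, 45, 38]
t=15: [25, 76, 57, 25, 72, 76, 57, 72]
t=16: [64, 36, 26, 64, 28, 36, 26, 28]
t=17: [17, 77, 73, 17, 77, 77, 73, 77]
t=18: [47, 39, 30, 47, 39, 39, 30, 39]
t=19: [57, 74, 85, 57, 74, 74, 85, 74]
t=20: [25, 31, 55, 25, 31, 31, 55, 31]
t=21: [74, 87, 39, 74, 87, 87, 39, 87]
t=22: [38, 66, 70, 38, 66, 66, 70, 66]
t=23: [63, 12, 20, 63, 12, 12, 20, 12]
t=24: [11, 35, 52, 11, 35, 35, 52, 35]
t=25: [40, 79, 43, 40, 79, 79, 43, 79]
t=26: [67, 48, 61, 67, 48, 48, 61, 48]
t=27: [14, 42, 14, 14, 42, 42, 14, 42]
t=28: [45, 62, 45, 45, 62, 62, 45, 62]
t=29: [49, 13, 49, 49, 13, 13, 49, 13]
t=30: [44, 39, 44, 44, 39, 39, 44, 39]
t=31: [62, 72, 62, 62, 72, 72, 62, 72]
t=32: [8, 21, 8, 8, 21, 21, 8, 21]
t=33: [29, 57, 29, 29, 57, 57, 29, 57]
t=34: [77, 30, 77, 77, 30, 30, 77, 30]
t=35: [46, 82, 46, 46, 82, 82, 46, 82]
t=36: [54, 54, 54, 54, 54, 54, 54, 54]
t=37: [30, 30, 30, 30, 30, 30, 30, 30]
t=38: [90, 90, 90, 90, 90, 90, 90, 90]
t=39: [78, 78, 78, 78, 78, 78, 78, 78]
t=40: [42, 42, 42, 42, 42, 42, 42, 42]
t=41: [66, 66, 66, 66, 66, 66, 66, 66]
t=42: [6, 6, 6, 6, 6, 6, 6, 6]
t=43: [18, 18, 18, 18, 18, 18, 18, 18]
t=44: [54, 54, 54, 54, 54, 54, 54, 54]

Answer: [18, 18, 18, 18, 18, 18, 18, 18]
Key observation: The state at step 36, [54, 54, 54, 54, 54, 54, 54, 54], reappears at step 44: the system is in a cycle of period 8 from step 36 on.  Therefore the state at step 4235 equals the state at step 36 + ((4235 - 36) mod 8) = 43, which is [18, 18, 18, 18, 18, 18, 18, 18].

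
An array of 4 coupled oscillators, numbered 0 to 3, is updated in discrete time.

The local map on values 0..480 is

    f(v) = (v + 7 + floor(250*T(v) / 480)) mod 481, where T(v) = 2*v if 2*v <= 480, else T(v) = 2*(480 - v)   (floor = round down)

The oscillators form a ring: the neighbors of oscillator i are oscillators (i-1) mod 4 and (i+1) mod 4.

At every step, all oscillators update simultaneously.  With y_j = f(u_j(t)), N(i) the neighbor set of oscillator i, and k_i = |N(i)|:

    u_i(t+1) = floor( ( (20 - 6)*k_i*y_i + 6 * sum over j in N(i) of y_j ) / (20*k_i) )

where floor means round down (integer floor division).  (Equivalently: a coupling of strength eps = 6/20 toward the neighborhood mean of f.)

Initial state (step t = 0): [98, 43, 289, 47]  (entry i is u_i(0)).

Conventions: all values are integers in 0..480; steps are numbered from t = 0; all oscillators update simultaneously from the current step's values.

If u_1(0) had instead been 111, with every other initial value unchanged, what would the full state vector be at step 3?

Answer: [8, 65, 266, 58]
Key observation: This trace re-runs the system from the modified initial state.

Derivation:
t=0: [98, 111, 289, 47]
t=1: [195, 196, 59, 104]
t=2: [377, 364, 182, 233]
t=3: [8, 65, 266, 58]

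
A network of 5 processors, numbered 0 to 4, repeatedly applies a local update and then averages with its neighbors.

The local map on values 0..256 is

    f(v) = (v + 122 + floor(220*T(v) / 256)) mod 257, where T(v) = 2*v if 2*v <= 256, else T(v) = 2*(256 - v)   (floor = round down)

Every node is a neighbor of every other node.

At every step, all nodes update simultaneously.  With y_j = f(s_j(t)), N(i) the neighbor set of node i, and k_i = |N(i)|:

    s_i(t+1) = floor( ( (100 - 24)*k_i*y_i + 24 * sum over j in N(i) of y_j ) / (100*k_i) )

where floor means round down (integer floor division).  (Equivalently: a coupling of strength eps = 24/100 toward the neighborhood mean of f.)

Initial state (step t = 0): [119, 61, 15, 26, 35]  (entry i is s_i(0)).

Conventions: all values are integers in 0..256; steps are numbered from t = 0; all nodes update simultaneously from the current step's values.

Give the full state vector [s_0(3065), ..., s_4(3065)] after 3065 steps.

Answer: [177, 177, 177, 177, 177]
Key observation: The state at step 10, [177, 177, 177, 177, 177], reappears at step 11: the system is in a cycle of period 1 from step 10 on.  Therefore the state at step 3065 equals the state at step 10 + ((3065 - 10) mod 1) = 10, which is [177, 177, 177, 177, 177].

Derivation:
t=0: [119, 61, 15, 26, 35]
t=1: [178, 68, 160, 181, 199]
t=2: [168, 79, 178, 166, 157]
t=3: [177, 104, 172, 178, 183]
t=4: [175, 154, 178, 175, 172]
t=5: [179, 190, 178, 179, 181]
t=6: [175, 169, 176, 175, 174]
t=7: [179, 181, 178, 179, 179]
t=8: [175, 174, 176, 175, 175]
t=9: [178, 178, 178, 178, 178]
t=10: [177, 177, 177, 177, 177]
t=11: [177, 177, 177, 177, 177]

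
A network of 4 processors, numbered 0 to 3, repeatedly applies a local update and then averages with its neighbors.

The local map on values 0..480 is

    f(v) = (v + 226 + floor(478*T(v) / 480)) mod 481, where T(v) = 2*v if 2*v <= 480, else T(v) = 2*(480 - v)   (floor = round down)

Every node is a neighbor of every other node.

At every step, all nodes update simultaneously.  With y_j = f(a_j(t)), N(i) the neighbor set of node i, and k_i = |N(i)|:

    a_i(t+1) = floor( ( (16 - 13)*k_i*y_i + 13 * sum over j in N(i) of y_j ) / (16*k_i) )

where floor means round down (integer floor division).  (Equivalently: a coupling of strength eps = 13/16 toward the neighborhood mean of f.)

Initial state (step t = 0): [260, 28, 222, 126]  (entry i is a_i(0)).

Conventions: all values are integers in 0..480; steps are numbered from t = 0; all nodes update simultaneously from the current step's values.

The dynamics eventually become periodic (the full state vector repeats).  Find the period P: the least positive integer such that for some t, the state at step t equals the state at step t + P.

Answer: 2
Key observation: The state at step 49, [344, 344, 344, 344], reappears at step 51 — and no state repeats earlier — so the cycle the system enters has period 2.

Derivation:
t=0: [260, 28, 222, 126]
t=1: [310, 321, 313, 337]
t=2: [381, 382, 382, 384]
t=3: [321, 321, 321, 321]
t=4: [382, 382, 382, 382]
t=5: [322, 322, 322, 322]
t=6: [381, 381, 381, 381]
t=7: [323, 323, 323, 323]
t=8: [380, 380, 380, 380]
t=9: [324, 324, 324, 324]
t=10: [379, 379, 379, 379]
t=11: [325, 325, 325, 325]
t=12: [378, 378, 378, 378]
t=13: [326, 326, 326, 326]
t=14: [377, 377, 377, 377]
t=15: [327, 327, 327, 327]
t=16: [376, 376, 376, 376]
t=17: [328, 328, 328, 328]
t=18: [375, 375, 375, 375]
t=19: [329, 329, 329, 329]
t=20: [374, 374, 374, 374]
t=21: [330, 330, 330, 330]
t=22: [373, 373, 373, 373]
t=23: [331, 331, 331, 331]
t=24: [372, 372, 372, 372]
t=25: [332, 332, 332, 332]
t=26: [371, 371, 371, 371]
t=27: [333, 333, 333, 333]
t=28: [370, 370, 370, 370]
t=29: [334, 334, 334, 334]
t=30: [369, 369, 369, 369]
t=31: [335, 335, 335, 335]
t=32: [368, 368, 368, 368]
t=33: [336, 336, 336, 336]
t=34: [367, 367, 367, 367]
t=35: [337, 337, 337, 337]
t=36: [366, 366, 366, 366]
t=37: [338, 338, 338, 338]
t=38: [365, 365, 365, 365]
t=39: [339, 339, 339, 339]
t=40: [364, 364, 364, 364]
t=41: [340, 340, 340, 340]
t=42: [363, 363, 363, 363]
t=43: [341, 341, 341, 341]
t=44: [362, 362, 362, 362]
t=45: [342, 342, 342, 342]
t=46: [361, 361, 361, 361]
t=47: [343, 343, 343, 343]
t=48: [360, 360, 360, 360]
t=49: [344, 344, 344, 344]
t=50: [359, 359, 359, 359]
t=51: [344, 344, 344, 344]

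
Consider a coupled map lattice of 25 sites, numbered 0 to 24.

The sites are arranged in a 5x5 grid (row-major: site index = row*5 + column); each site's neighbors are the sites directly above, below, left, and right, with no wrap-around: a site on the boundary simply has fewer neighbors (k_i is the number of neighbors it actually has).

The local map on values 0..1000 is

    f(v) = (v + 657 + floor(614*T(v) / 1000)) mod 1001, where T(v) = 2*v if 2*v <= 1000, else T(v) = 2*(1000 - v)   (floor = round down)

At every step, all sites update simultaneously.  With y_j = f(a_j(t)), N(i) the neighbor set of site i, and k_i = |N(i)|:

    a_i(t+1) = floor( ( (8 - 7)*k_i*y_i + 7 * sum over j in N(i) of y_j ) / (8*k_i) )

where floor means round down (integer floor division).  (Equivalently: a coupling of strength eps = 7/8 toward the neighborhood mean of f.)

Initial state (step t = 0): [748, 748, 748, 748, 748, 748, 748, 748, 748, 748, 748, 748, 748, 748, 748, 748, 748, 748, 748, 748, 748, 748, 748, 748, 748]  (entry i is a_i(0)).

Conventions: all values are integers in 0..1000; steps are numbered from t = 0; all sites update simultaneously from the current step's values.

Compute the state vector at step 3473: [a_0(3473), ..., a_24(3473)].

Simulating step by step:
t=0: [748, 748, 748, 748, 748, 748, 748, 748, 748, 748, 748, 748, 748, 748, 748, 748, 748, 748, 748, 748, 748, 748, 748, 748, 748]
t=1: [713, 713, 713, 713, 713, 713, 713, 713, 713, 713, 713, 713, 713, 713, 713, 713, 713, 713, 713, 713, 713, 713, 713, 713, 713]
t=2: [721, 721, 721, 721, 721, 721, 721, 721, 721, 721, 721, 721, 721, 721, 721, 721, 721, 721, 721, 721, 721, 721, 721, 721, 721]
t=3: [719, 719, 719, 719, 719, 719, 719, 719, 719, 719, 719, 719, 719, 719, 719, 719, 719, 719, 719, 719, 719, 719, 719, 719, 719]
t=4: [720, 720, 720, 720, 720, 720, 720, 720, 720, 720, 720, 720, 720, 720, 720, 720, 720, 720, 720, 720, 720, 720, 720, 720, 720]
t=5: [719, 719, 719, 719, 719, 719, 719, 719, 719, 719, 719, 719, 719, 719, 719, 719, 719, 719, 719, 719, 719, 719, 719, 719, 719]

Answer: [719, 719, 719, 719, 719, 719, 719, 719, 719, 719, 719, 719, 719, 719, 719, 719, 719, 719, 719, 719, 719, 719, 719, 719, 719]
Key observation: The state at step 3, [719, 719, 719, 719, 719, 719, 719, 719, 719, 719, 719, 719, 719, 719, 719, 719, 719, 719, 719, 719, 719, 719, 719, 719, 719], reappears at step 5: the system is in a cycle of period 2 from step 3 on.  Therefore the state at step 3473 equals the state at step 3 + ((3473 - 3) mod 2) = 3, which is [719, 719, 719, 719, 719, 719, 719, 719, 719, 719, 719, 719, 719, 719, 719, 719, 719, 719, 719, 719, 719, 719, 719, 719, 719].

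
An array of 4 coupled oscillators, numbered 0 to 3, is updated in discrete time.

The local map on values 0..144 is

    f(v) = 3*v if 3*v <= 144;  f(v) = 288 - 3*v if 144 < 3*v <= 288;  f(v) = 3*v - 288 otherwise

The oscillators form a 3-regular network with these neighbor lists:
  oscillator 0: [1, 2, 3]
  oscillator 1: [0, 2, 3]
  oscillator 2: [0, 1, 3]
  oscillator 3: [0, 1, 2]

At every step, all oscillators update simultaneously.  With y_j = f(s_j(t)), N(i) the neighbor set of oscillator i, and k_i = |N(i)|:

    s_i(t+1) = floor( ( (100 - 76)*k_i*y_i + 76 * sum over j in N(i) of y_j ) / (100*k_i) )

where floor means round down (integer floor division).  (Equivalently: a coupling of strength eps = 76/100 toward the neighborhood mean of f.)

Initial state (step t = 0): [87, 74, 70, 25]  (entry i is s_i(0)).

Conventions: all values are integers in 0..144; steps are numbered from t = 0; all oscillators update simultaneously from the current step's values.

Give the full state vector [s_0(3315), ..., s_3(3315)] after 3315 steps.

Answer: [27, 27, 27, 27]
Key observation: The state at step 3, [27, 27, 27, 27], reappears at step 11: the system is in a cycle of period 8 from step 3 on.  Therefore the state at step 3315 equals the state at step 3 + ((3315 - 3) mod 8) = 3, which is [27, 27, 27, 27].

Derivation:
t=0: [87, 74, 70, 25]
t=1: [61, 61, 61, 61]
t=2: [105, 105, 105, 105]
t=3: [27, 27, 27, 27]
t=4: [81, 81, 81, 81]
t=5: [45, 45, 45, 45]
t=6: [135, 135, 135, 135]
t=7: [117, 117, 117, 117]
t=8: [63, 63, 63, 63]
t=9: [99, 99, 99, 99]
t=10: [9, 9, 9, 9]
t=11: [27, 27, 27, 27]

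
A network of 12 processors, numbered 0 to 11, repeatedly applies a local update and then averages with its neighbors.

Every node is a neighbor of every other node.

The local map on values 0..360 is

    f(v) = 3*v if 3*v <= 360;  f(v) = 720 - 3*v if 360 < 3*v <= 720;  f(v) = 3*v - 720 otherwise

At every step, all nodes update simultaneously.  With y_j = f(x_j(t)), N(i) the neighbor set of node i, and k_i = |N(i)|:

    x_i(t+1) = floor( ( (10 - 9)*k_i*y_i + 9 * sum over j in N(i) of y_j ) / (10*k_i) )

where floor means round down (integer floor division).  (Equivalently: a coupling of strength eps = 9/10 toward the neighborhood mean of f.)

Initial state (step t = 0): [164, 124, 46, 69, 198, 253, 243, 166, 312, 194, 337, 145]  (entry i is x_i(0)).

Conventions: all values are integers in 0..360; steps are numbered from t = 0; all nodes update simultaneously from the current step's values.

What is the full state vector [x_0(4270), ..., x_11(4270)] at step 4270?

Answer: [81, 81, 81, 81, 81, 81, 81, 81, 81, 81, 81, 81]
Key observation: The state at step 3, [243, 243, 243, 243, 243, 243, 243, 243, 243, 243, 243, 243], reappears at step 7: the system is in a cycle of period 4 from step 3 on.  Therefore the state at step 4270 equals the state at step 3 + ((4270 - 3) mod 4) = 6, which is [81, 81, 81, 81, 81, 81, 81, 81, 81, 81, 81, 81].

Derivation:
t=0: [164, 124, 46, 69, 198, 253, 243, 166, 312, 194, 337, 145]
t=1: [187, 190, 186, 187, 186, 184, 184, 187, 187, 186, 189, 189]
t=2: [159, 159, 159, 159, 159, 159, 159, 159, 159, 159, 159, 159]
t=3: [243, 243, 243, 243, 243, 243, 243, 243, 243, 243, 243, 243]
t=4: [9, 9, 9, 9, 9, 9, 9, 9, 9, 9, 9, 9]
t=5: [27, 27, 27, 27, 27, 27, 27, 27, 27, 27, 27, 27]
t=6: [81, 81, 81, 81, 81, 81, 81, 81, 81, 81, 81, 81]
t=7: [243, 243, 243, 243, 243, 243, 243, 243, 243, 243, 243, 243]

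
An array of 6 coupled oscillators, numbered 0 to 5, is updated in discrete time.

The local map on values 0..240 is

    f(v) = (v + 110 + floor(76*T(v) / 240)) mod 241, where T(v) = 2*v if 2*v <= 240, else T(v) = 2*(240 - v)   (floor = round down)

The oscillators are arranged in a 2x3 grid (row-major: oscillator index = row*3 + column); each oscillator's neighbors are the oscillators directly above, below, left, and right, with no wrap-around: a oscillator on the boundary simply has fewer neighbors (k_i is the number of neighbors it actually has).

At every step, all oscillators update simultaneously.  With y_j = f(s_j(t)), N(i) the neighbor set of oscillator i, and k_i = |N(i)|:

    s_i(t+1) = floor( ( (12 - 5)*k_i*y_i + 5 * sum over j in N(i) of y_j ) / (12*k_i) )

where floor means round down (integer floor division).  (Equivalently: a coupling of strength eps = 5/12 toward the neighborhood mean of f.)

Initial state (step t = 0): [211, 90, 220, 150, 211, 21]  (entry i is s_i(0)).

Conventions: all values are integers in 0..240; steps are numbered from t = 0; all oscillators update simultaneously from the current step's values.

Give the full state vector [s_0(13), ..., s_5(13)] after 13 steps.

Simulating step by step:
t=0: [211, 90, 220, 150, 211, 21]
t=1: [76, 50, 92, 85, 89, 125]
t=2: [177, 148, 64, 55, 44, 45]
t=3: [106, 110, 178, 171, 169, 189]
t=4: [51, 57, 78, 74, 78, 87]
t=5: [202, 211, 182, 223, 199, 105]
t=6: [97, 95, 79, 98, 87, 60]
t=7: [26, 52, 187, 24, 42, 173]
t=8: [160, 171, 109, 155, 163, 104]
t=9: [79, 77, 52, 78, 74, 48]
t=10: [237, 229, 201, 235, 225, 198]
t=11: [106, 102, 95, 106, 102, 95]
t=12: [40, 34, 26, 40, 34, 26]
t=13: [172, 164, 154, 172, 164, 154]

Answer: [172, 164, 154, 172, 164, 154]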